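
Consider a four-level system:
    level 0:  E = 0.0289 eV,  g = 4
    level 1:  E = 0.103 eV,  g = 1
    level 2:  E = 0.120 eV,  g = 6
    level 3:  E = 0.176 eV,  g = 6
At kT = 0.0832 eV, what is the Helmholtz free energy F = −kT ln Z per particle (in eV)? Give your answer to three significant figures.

Eᵢ/kT = 0.34736, 1.2380, 1.4423, 2.1154.
Z = Σ gᵢe^(−Eᵢ/kT) = 4·e^(−0.34736) + 1·e^(−1.2380) + 6·e^(−1.4423) + 6·e^(−2.1154) = 2.8262 + 0.28996 + 1.4183 + 0.72351 = 5.2580.
F = −kT ln Z = −0.0832 × ln(5.2580) = −0.0832 × 1.6598 = -0.138 eV.

-0.138 eV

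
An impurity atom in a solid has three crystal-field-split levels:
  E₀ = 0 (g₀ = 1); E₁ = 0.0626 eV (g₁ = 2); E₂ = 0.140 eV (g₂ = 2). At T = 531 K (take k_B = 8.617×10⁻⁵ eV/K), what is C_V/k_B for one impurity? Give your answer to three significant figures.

k_BT = 8.617×10⁻⁵ × 531 K = 0.045756 eV.
Eᵢ/kT = 0, 1.3681, 3.0597.
Z = Σ gᵢe^(−Eᵢ/kT) = 1·e^(−0) + 2·e^(−1.3681) + 2·e^(−3.0597) = 1.0000 + 0.50918 + 0.093804 = 1.6030.
⟨E⟩ = 0.028077 eV, ⟨E²⟩ = 0.0023917 eV².
C_V/k_B = (⟨E²⟩ − ⟨E⟩²)/(kT)² = (0.0023917 − 0.00078832)/0.0020936 = 0.766.

0.766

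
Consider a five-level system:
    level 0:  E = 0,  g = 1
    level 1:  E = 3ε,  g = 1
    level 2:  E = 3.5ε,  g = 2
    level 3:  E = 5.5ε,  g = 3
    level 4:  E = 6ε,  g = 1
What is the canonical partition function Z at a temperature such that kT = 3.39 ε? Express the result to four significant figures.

Z = 2.888

Eᵢ/kT = 0, 0.884956, 1.03245, 1.62242, 1.76991.
Z = Σ gᵢe^(−Eᵢ/kT) = 1·e^(−0) + 1·e^(−0.884956) + 2·e^(−1.03245) + 3·e^(−1.62242) + 1·e^(−1.76991) = 1.00000 + 0.412732 + 0.712267 + 0.592261 + 0.170348 = 2.88761.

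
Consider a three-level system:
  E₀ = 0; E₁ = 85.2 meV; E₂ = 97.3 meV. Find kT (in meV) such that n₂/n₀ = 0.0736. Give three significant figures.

n₂/n₀ = exp[−(E₂−E₀)/kT] = 0.0736.
⇒ (E₂−E₀)/kT = ln(1/0.0736) = ln(13.587) = 2.6091.
kT = 97.3 meV / 2.6091 = 37.3 meV.

37.3 meV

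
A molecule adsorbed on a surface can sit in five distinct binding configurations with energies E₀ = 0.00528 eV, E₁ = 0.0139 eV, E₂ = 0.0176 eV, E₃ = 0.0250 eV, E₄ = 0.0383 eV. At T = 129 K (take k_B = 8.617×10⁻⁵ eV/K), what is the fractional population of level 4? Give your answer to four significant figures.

k_BT = 8.617×10⁻⁵ × 129 K = 0.0111159 eV.
Eᵢ/kT = 0.474995, 1.25046, 1.58332, 2.24903, 3.44551.
Z = Σ e^(−Eᵢ/kT) = e^(−0.474995) + e^(−1.25046) + e^(−1.58332) + e^(−2.24903) + e^(−3.44551) = 0.621888 + 0.286373 + 0.205292 + 0.105502 + 0.0318885 = 1.25094.
P₄ = e^(−E₄/kT) / Z = 0.0318885/1.25094 = 0.02549.

0.02549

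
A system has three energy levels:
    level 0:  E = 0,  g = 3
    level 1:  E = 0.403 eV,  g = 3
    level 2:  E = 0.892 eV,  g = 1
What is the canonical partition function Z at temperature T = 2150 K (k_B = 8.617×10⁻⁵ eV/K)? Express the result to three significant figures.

Z = 3.35

k_BT = 8.617×10⁻⁵ × 2150 K = 0.18527 eV.
Eᵢ/kT = 0, 2.1752, 4.8146.
Z = Σ gᵢe^(−Eᵢ/kT) = 3·e^(−0) + 3·e^(−2.1752) + 1·e^(−4.8146) = 3.0000 + 0.34076 + 0.0081105 = 3.3489.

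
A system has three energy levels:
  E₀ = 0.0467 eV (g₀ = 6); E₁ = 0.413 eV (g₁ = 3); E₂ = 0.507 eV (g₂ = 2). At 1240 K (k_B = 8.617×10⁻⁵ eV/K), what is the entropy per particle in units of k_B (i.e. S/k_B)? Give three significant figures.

1.89

k_BT = 8.617×10⁻⁵ × 1240 K = 0.10685 eV.
Eᵢ/kT = 0.43706, 3.8652, 4.7450.
Z = Σ gᵢe^(−Eᵢ/kT) = 6·e^(−0.43706) + 3·e^(−3.8652) + 2·e^(−4.7450) = 3.8756 + 0.062876 + 0.017390 = 3.9559.
⟨E⟩ = Σ EᵢPᵢ = 0.054545 eV.
S/k_B = ln Z + ⟨E⟩/kT = ln(3.9559) + 0.054545/0.10685 = 1.3752 + 0.51048 = 1.89.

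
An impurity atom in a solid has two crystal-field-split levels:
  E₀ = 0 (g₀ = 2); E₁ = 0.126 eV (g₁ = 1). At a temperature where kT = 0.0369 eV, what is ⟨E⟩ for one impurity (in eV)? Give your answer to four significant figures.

Eᵢ/kT = 0, 3.41463.
Z = Σ gᵢe^(−Eᵢ/kT) = 2·e^(−0) + 1·e^(−3.41463) = 2.00000 + 0.0328886 = 2.03289.
⟨E⟩ = Σ Eᵢ gᵢe^(−Eᵢ/kT) / Z = (0·2.00000 + 0.126·0.0328886) / 2.03289 = 0.002038 eV.

0.002038 eV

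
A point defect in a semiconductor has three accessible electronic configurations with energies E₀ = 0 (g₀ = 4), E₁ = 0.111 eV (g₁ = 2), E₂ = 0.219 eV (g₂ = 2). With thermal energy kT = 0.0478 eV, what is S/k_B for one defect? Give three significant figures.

1.57

Eᵢ/kT = 0, 2.3222, 4.5816.
Z = Σ gᵢe^(−Eᵢ/kT) = 4·e^(−0) + 2·e^(−2.3222) + 2·e^(−4.5816) = 4.0000 + 0.19612 + 0.020477 = 4.2166.
⟨E⟩ = Σ EᵢPᵢ = 0.0062263 eV.
S/k_B = ln Z + ⟨E⟩/kT = ln(4.2166) + 0.0062263/0.0478 = 1.4390 + 0.13026 = 1.57.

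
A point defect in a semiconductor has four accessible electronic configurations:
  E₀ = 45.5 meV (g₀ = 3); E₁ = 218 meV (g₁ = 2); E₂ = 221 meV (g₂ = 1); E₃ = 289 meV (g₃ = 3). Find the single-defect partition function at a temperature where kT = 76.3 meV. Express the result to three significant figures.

Z = 1.89

Eᵢ/kT = 0.59633, 2.8571, 2.8965, 3.7877.
Z = Σ gᵢe^(−Eᵢ/kT) = 3·e^(−0.59633) + 2·e^(−2.8571) + 1·e^(−2.8965) + 3·e^(−3.7877) = 1.6525 + 0.11487 + 0.055216 + 0.067943 = 1.8905.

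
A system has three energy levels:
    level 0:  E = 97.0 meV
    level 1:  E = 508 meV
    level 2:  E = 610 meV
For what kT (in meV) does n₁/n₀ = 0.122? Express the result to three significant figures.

195 meV

n₁/n₀ = exp[−(E₁−E₀)/kT] = 0.122.
⇒ (E₁−E₀)/kT = ln(1/0.122) = ln(8.1967) = 2.1037.
kT = 411.0 meV / 2.1037 = 195 meV.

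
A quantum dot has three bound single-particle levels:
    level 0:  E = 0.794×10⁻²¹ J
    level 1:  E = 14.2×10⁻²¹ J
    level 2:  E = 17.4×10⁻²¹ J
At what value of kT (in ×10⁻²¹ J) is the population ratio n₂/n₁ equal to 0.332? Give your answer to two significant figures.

2.9 ×10⁻²¹ J

n₂/n₁ = exp[−(E₂−E₁)/kT] = 0.332.
⇒ (E₂−E₁)/kT = ln(1/0.332) = ln(3.012) = 1.103.
kT = 3.2 ×10⁻²¹ J / 1.103 = 2.9 ×10⁻²¹ J.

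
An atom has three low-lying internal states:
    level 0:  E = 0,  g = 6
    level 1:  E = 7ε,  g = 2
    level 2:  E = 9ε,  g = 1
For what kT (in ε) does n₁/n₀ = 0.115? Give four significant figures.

n₁/n₀ = (g₁/g₀) exp[−(E₁−E₀)/kT] = 0.115.
⇒ (E₁−E₀)/kT = ln((2/6)/0.115) = ln(2.89855) = 1.06421.
kT = 7ε / 1.06421 = 6.578 ε.

6.578 ε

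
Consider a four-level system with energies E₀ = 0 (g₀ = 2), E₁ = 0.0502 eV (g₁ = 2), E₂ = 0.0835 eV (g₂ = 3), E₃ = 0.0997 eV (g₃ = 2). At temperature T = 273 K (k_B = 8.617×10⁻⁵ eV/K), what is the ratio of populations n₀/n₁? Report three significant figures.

k_BT = 8.617×10⁻⁵ × 273 K = 0.023524 eV.
n₀/n₁ = (g₀/g₁) exp[−(E₀−E₁)/kT] = (2/2) × exp(−(-0.0502 eV)/(0.023524 eV)) = (2/2) × exp(2.1340) = 8.45.

8.45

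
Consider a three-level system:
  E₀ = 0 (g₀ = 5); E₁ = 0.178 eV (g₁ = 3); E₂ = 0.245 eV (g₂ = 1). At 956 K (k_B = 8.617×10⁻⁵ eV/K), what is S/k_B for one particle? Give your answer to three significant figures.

1.85

k_BT = 8.617×10⁻⁵ × 956 K = 0.082379 eV.
Eᵢ/kT = 0, 2.1607, 2.9741.
Z = Σ gᵢe^(−Eᵢ/kT) = 5·e^(−0) + 3·e^(−2.1607) + 1·e^(−2.9741) = 5.0000 + 0.34573 + 0.051093 = 5.3968.
⟨E⟩ = Σ EᵢPᵢ = 0.013723 eV.
S/k_B = ln Z + ⟨E⟩/kT = ln(5.3968) + 0.013723/0.082379 = 1.6858 + 0.16658 = 1.85.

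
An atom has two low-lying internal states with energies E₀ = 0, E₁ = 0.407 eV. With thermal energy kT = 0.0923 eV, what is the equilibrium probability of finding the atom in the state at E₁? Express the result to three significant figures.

0.0120

Eᵢ/kT = 0, 4.4095.
Z = Σ e^(−Eᵢ/kT) = e^(−0) + e^(−4.4095) = 1.0000 + 0.012161 = 1.0122.
P₁ = e^(−E₁/kT) / Z = 0.012161/1.0122 = 0.0120.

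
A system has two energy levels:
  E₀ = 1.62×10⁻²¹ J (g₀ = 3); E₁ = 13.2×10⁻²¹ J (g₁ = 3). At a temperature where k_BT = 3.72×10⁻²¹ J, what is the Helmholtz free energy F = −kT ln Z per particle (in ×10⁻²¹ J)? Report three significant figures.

Eᵢ/kT = 0.43548, 3.5484.
Z = Σ gᵢe^(−Eᵢ/kT) = 3·e^(−0.43548) + 3·e^(−3.5484) = 1.9409 + 0.086312 = 2.0272.
F = −kT ln Z = −3.72 × ln(2.0272) = −3.72 × 0.70666 = -2.63 ×10⁻²¹ J.

-2.63 ×10⁻²¹ J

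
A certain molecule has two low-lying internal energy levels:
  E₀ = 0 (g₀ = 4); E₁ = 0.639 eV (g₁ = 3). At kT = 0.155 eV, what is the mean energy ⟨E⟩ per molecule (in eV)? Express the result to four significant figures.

Eᵢ/kT = 0, 4.12258.
Z = Σ gᵢe^(−Eᵢ/kT) = 4·e^(−0) + 3·e^(−4.12258) = 4.00000 + 0.0486080 = 4.04861.
⟨E⟩ = Σ Eᵢ gᵢe^(−Eᵢ/kT) / Z = (0·4.00000 + 0.639·0.0486080) / 4.04861 = 0.007672 eV.

0.007672 eV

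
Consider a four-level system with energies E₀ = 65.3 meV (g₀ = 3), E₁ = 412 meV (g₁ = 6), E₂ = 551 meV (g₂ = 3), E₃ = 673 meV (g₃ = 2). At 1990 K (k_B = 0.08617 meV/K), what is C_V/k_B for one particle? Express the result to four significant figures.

1.009

k_BT = 0.08617 × 1990 K = 171.478 meV.
Eᵢ/kT = 0.380807, 2.40264, 3.21324, 3.92470.
Z = Σ gᵢe^(−Eᵢ/kT) = 3·e^(−0.380807) + 6·e^(−2.40264) + 3·e^(−3.21324) + 2·e^(−3.92470) = 2.04993 + 0.542873 + 0.120678 + 0.0394961 = 2.75298.
⟨E⟩ = 163.677 meV, ⟨E²⟩ = 56454.2 meV².
C_V/k_B = (⟨E²⟩ − ⟨E⟩²)/(kT)² = (56454.2 − 26790.2)/29404.7 = 1.009.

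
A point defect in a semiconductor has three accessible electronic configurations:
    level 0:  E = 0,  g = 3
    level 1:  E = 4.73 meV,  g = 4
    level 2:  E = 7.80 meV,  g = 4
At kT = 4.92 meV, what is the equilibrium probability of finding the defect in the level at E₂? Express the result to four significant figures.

Eᵢ/kT = 0, 0.961382, 1.58537.
Z = Σ gᵢe^(−Eᵢ/kT) = 3·e^(−0) + 4·e^(−0.961382) + 4·e^(−1.58537) = 3.00000 + 1.52946 + 0.819488 = 5.34895.
P₂ = g₂ e^(−E₂/kT) / Z = 0.819488/5.34895 = 0.1532.

0.1532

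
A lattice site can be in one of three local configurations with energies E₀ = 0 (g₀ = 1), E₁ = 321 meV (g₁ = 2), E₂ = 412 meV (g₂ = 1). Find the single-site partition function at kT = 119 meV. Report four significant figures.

Z = 1.166

Eᵢ/kT = 0, 2.69748, 3.46218.
Z = Σ gᵢe^(−Eᵢ/kT) = 1·e^(−0) + 2·e^(−2.69748) + 1·e^(−3.46218) = 1.00000 + 0.134750 + 0.0313613 = 1.16611.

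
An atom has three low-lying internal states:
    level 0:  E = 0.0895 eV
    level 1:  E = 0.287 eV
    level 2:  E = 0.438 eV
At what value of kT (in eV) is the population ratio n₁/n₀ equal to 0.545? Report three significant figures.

0.325 eV

n₁/n₀ = exp[−(E₁−E₀)/kT] = 0.545.
⇒ (E₁−E₀)/kT = ln(1/0.545) = ln(1.8349) = 0.60699.
kT = 0.1975 eV / 0.60699 = 0.325 eV.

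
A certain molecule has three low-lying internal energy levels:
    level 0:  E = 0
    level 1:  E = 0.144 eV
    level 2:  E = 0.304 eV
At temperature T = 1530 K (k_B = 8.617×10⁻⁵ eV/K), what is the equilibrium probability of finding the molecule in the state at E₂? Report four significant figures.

k_BT = 8.617×10⁻⁵ × 1530 K = 0.131840 eV.
Eᵢ/kT = 0, 1.09223, 2.30583.
Z = Σ e^(−Eᵢ/kT) = e^(−0) + e^(−1.09223) + e^(−2.30583) = 1.00000 + 0.335468 + 0.0996760 = 1.43514.
P₂ = e^(−E₂/kT) / Z = 0.0996760/1.43514 = 0.06945.

0.06945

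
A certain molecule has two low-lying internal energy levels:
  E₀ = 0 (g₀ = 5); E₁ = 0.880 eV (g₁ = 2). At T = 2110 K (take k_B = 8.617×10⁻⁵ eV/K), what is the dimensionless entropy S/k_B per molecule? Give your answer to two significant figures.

k_BT = 8.617×10⁻⁵ × 2110 K = 0.1818 eV.
Eᵢ/kT = 0, 4.840.
Z = Σ gᵢe^(−Eᵢ/kT) = 5·e^(−0) + 2·e^(−4.840) = 5.000 + 0.01581 = 5.016.
⟨E⟩ = Σ EᵢPᵢ = 0.002774 eV.
S/k_B = ln Z + ⟨E⟩/kT = ln(5.016) + 0.002774/0.1818 = 1.613 + 0.01526 = 1.6.

1.6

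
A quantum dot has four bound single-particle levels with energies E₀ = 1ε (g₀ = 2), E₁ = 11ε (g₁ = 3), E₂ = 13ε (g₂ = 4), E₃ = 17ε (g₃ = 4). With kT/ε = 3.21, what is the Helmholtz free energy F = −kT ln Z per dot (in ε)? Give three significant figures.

Eᵢ/kT = 0.31153, 3.4268, 4.0498, 5.2960.
Z = Σ gᵢe^(−Eᵢ/kT) = 2·e^(−0.31153) + 3·e^(−3.4268) + 4·e^(−4.0498) + 4·e^(−5.2960) = 1.4647 + 0.097472 + 0.069703 + 0.020046 = 1.6519.
F = −kT ln Z = −3.21 × ln(1.6519) = −3.21 × 0.50193 = -1.61 ε.

-1.61 ε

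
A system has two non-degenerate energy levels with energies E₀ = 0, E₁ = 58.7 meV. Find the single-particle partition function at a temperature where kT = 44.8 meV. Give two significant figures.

Z = 1.3

Eᵢ/kT = 0, 1.310.
Z = Σ e^(−Eᵢ/kT) = e^(−0) + e^(−1.310) = 1.000 + 0.2698 = 1.270.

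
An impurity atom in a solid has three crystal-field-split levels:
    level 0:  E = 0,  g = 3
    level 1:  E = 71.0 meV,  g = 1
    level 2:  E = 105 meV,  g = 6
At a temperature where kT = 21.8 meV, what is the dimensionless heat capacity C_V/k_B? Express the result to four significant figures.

0.4838

Eᵢ/kT = 0, 3.25688, 4.81651.
Z = Σ gᵢe^(−Eᵢ/kT) = 3·e^(−0) + 1·e^(−3.25688) + 6·e^(−4.81651) = 3.00000 + 0.0385084 + 0.0485699 = 3.08708.
⟨E⟩ = 2.53765 meV, ⟨E²⟩ = 236.341 meV².
C_V/k_B = (⟨E²⟩ − ⟨E⟩²)/(kT)² = (236.341 − 6.43967)/475.240 = 0.4838.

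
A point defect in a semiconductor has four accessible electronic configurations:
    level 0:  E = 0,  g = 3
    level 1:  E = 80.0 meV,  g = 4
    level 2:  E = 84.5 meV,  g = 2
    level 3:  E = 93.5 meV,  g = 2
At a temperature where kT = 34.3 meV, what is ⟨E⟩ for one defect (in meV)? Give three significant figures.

15.6 meV

Eᵢ/kT = 0, 2.3324, 2.4636, 2.7259.
Z = Σ gᵢe^(−Eᵢ/kT) = 3·e^(−0) + 4·e^(−2.3324) + 2·e^(−2.4636) + 2·e^(−2.7259) = 3.0000 + 0.38825 + 0.17026 + 0.13097 = 3.6895.
⟨E⟩ = Σ Eᵢ gᵢe^(−Eᵢ/kT) / Z = (0·3.0000 + 80.0·0.38825 + 84.5·0.17026 + 93.5·0.13097) / 3.6895 = 15.6 meV.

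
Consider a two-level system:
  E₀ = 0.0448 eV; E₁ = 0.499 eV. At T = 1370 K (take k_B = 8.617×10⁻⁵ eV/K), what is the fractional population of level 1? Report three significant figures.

0.0209

k_BT = 8.617×10⁻⁵ × 1370 K = 0.11805 eV.
Eᵢ/kT = 0.37950, 4.2270.
Z = Σ e^(−Eᵢ/kT) = e^(−0.37950) + e^(−4.2270) = 0.68420 + 0.014596 = 0.69880.
P₁ = e^(−E₁/kT) / Z = 0.014596/0.69880 = 0.0209.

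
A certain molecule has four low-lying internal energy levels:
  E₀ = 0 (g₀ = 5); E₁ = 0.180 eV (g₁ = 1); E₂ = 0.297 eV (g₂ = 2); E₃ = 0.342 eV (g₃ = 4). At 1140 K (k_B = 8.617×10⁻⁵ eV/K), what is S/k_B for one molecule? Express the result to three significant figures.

1.87

k_BT = 8.617×10⁻⁵ × 1140 K = 0.098234 eV.
Eᵢ/kT = 0, 1.8324, 3.0234, 3.4815.
Z = Σ gᵢe^(−Eᵢ/kT) = 5·e^(−0) + 1·e^(−1.8324) + 2·e^(−3.0234) + 4·e^(−3.4815) = 5.0000 + 0.16003 + 0.097271 + 0.12304 = 5.3803.
⟨E⟩ = Σ EᵢPᵢ = 0.018544 eV.
S/k_B = ln Z + ⟨E⟩/kT = ln(5.3803) + 0.018544/0.098234 = 1.6827 + 0.18877 = 1.87.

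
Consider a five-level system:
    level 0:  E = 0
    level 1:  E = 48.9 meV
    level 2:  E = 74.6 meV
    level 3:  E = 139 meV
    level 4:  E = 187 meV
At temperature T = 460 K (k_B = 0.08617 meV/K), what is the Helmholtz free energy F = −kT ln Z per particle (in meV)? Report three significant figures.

-15.6 meV

k_BT = 0.08617 × 460 K = 39.638 meV.
Eᵢ/kT = 0, 1.2337, 1.8820, 3.5067, 4.7177.
Z = Σ e^(−Eᵢ/kT) = e^(−0) + e^(−1.2337) + e^(−1.8820) + e^(−3.5067) + e^(−4.7177) = 1.0000 + 0.29121 + 0.15229 + 0.029996 + 0.0089357 = 1.4824.
F = −kT ln Z = −39.638 × ln(1.4824) = −39.638 × 0.39366 = -15.6 meV.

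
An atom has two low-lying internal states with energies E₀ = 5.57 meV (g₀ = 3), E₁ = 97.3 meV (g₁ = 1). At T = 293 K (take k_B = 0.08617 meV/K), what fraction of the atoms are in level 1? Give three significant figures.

0.00873

k_BT = 0.08617 × 293 K = 25.248 meV.
Eᵢ/kT = 0.22061, 3.8538.
Z = Σ gᵢe^(−Eᵢ/kT) = 3·e^(−0.22061) + 1·e^(−3.8538) = 2.4061 + 0.021199 = 2.4273.
P₁ = g₁ e^(−E₁/kT) / Z = 0.021199/2.4273 = 0.00873.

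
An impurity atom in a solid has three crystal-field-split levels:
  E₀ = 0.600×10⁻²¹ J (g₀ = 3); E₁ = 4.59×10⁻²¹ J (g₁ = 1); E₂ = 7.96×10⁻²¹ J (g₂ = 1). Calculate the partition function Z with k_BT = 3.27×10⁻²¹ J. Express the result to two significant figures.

Z = 2.8

Eᵢ/kT = 0.1835, 1.404, 2.434.
Z = Σ gᵢe^(−Eᵢ/kT) = 3·e^(−0.1835) + 1·e^(−1.404) + 1·e^(−2.434) = 2.497 + 0.2456 + 0.08769 = 2.830.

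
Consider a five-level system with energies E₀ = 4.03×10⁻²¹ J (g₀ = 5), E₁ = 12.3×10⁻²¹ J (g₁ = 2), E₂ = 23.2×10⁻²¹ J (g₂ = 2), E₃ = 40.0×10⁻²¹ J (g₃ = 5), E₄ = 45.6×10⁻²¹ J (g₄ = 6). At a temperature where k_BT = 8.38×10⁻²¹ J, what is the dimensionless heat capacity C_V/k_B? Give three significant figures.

0.595

Eᵢ/kT = 0.48091, 1.4678, 2.7685, 4.7733, 5.4415.
Z = Σ gᵢe^(−Eᵢ/kT) = 5·e^(−0.48091) + 2·e^(−1.4678) + 2·e^(−2.7685) + 5·e^(−4.7733) + 6·e^(−5.4415) = 3.0911 + 0.46086 + 0.12551 + 0.042262 + 0.025998 = 3.7457.
⟨E⟩ = 6.3843, ⟨E²⟩ = 82.537.
C_V/k_B = (⟨E²⟩ − ⟨E⟩²)/(kT)² = (82.537 − 40.759)/70.224 = 0.595.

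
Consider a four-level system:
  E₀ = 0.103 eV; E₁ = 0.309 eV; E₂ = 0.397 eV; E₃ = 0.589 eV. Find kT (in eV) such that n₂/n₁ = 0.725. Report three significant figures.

0.274 eV

n₂/n₁ = exp[−(E₂−E₁)/kT] = 0.725.
⇒ (E₂−E₁)/kT = ln(1/0.725) = ln(1.3793) = 0.32158.
kT = 0.088 eV / 0.32158 = 0.274 eV.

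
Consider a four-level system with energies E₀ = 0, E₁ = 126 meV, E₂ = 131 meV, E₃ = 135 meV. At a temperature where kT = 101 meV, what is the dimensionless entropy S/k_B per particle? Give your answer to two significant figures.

Eᵢ/kT = 0, 1.248, 1.297, 1.337.
Z = Σ e^(−Eᵢ/kT) = e^(−0) + e^(−1.248) + e^(−1.297) + e^(−1.337) = 1.000 + 0.2871 + 0.2734 + 0.2626 = 1.823.
⟨E⟩ = Σ EᵢPᵢ = 58.94 meV.
S/k_B = ln Z + ⟨E⟩/kT = ln(1.823) + 58.94/101 = 0.6005 + 0.5836 = 1.2.

1.2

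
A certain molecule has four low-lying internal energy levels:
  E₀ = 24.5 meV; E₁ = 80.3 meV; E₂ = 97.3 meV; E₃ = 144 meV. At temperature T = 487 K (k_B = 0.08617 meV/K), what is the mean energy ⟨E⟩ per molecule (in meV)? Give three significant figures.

k_BT = 0.08617 × 487 K = 41.965 meV.
Eᵢ/kT = 0.58382, 1.9135, 2.3186, 3.4314.
Z = Σ e^(−Eᵢ/kT) = e^(−0.58382) + e^(−1.9135) + e^(−2.3186) + e^(−3.4314) = 0.55776 + 0.14756 + 0.098411 + 0.032342 = 0.83607.
⟨E⟩ = Σ Eᵢ e^(−Eᵢ/kT) / Z = (24.5·0.55776 + 80.3·0.14756 + 97.3·0.098411 + 144·0.032342) / 0.83607 = 47.5 meV.

47.5 meV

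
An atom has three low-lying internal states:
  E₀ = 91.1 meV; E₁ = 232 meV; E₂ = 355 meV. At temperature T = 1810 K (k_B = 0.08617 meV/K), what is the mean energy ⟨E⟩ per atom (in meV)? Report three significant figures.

k_BT = 0.08617 × 1810 K = 155.97 meV.
Eᵢ/kT = 0.58409, 1.4875, 2.2761.
Z = Σ e^(−Eᵢ/kT) = e^(−0.58409) + e^(−1.4875) + e^(−2.2761) = 0.55761 + 0.22594 + 0.10268 = 0.88623.
⟨E⟩ = Σ Eᵢ e^(−Eᵢ/kT) / Z = (91.1·0.55761 + 232·0.22594 + 355·0.10268) / 0.88623 = 158 meV.

158 meV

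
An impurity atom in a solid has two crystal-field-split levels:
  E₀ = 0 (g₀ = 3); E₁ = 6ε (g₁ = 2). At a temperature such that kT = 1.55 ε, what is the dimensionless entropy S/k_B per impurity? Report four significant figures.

Eᵢ/kT = 0, 3.87097.
Z = Σ gᵢe^(−Eᵢ/kT) = 3·e^(−0) + 2·e^(−3.87097) = 3.00000 + 0.0416763 = 3.04168.
⟨E⟩ = Σ EᵢPᵢ = 0.0822104 ε.
S/k_B = ln Z + ⟨E⟩/kT = ln(3.04168) + 0.0822104/1.55 = 1.11241 + 0.0530390 = 1.165.

1.165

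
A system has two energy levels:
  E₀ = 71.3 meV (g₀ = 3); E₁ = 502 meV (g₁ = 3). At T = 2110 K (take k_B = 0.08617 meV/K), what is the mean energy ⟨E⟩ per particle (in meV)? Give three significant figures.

108 meV

k_BT = 0.08617 × 2110 K = 181.82 meV.
Eᵢ/kT = 0.39215, 2.7610.
Z = Σ gᵢe^(−Eᵢ/kT) = 3·e^(−0.39215) + 3·e^(−2.7610) = 2.0268 + 0.18969 = 2.2165.
⟨E⟩ = Σ Eᵢ gᵢe^(−Eᵢ/kT) / Z = (71.3·2.0268 + 502·0.18969) / 2.2165 = 108 meV.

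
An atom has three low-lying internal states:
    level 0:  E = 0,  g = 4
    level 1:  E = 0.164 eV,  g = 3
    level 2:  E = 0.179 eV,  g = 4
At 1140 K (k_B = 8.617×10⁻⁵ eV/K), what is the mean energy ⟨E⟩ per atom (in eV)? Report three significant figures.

k_BT = 8.617×10⁻⁵ × 1140 K = 0.098234 eV.
Eᵢ/kT = 0, 1.6695, 1.8222.
Z = Σ gᵢe^(−Eᵢ/kT) = 4·e^(−0) + 3·e^(−1.6695) + 4·e^(−1.8222) = 4.0000 + 0.56502 + 0.64668 = 5.2117.
⟨E⟩ = Σ Eᵢ gᵢe^(−Eᵢ/kT) / Z = (0·4.0000 + 0.164·0.56502 + 0.179·0.64668) / 5.2117 = 0.0400 eV.

0.0400 eV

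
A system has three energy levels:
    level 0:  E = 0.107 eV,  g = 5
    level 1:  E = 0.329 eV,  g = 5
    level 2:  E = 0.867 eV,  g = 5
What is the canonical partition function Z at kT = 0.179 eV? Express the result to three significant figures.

Z = 3.59

Eᵢ/kT = 0.59777, 1.8380, 4.8436.
Z = Σ gᵢe^(−Eᵢ/kT) = 5·e^(−0.59777) + 5·e^(−1.8380) + 5·e^(−4.8436) = 2.7502 + 0.79568 + 0.039393 = 3.5853.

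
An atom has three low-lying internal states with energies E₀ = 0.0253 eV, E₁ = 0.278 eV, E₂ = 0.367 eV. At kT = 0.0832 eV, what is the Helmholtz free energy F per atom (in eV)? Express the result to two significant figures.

0.020 eV

Eᵢ/kT = 0.3041, 3.341, 4.411.
Z = Σ e^(−Eᵢ/kT) = e^(−0.3041) + e^(−3.341) + e^(−4.411) = 0.7378 + 0.03540 + 0.01214 = 0.7853.
F = −kT ln Z = −0.0832 × ln(0.7853) = −0.0832 × -0.2417 = 0.020 eV.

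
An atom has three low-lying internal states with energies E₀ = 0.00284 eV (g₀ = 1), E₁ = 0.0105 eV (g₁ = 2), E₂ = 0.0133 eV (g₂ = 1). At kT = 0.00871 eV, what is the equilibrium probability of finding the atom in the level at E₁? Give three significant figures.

0.390

Eᵢ/kT = 0.32606, 1.2055, 1.5270.
Z = Σ gᵢe^(−Eᵢ/kT) = 1·e^(−0.32606) + 2·e^(−1.2055) + 1·e^(−1.5270) = 0.72176 + 0.59908 + 0.21719 = 1.5380.
P₁ = g₁ e^(−E₁/kT) / Z = 0.59908/1.5380 = 0.390.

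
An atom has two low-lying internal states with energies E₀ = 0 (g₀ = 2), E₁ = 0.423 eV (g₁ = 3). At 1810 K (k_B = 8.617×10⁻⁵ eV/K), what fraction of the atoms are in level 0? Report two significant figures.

k_BT = 8.617×10⁻⁵ × 1810 K = 0.1560 eV.
Eᵢ/kT = 0, 2.712.
Z = Σ gᵢe^(−Eᵢ/kT) = 2·e^(−0) + 3·e^(−2.712) = 2.000 + 0.1992 = 2.199.
P₀ = g₀ e^(−E₀/kT) / Z = 2.000/2.199 = 0.91.

0.91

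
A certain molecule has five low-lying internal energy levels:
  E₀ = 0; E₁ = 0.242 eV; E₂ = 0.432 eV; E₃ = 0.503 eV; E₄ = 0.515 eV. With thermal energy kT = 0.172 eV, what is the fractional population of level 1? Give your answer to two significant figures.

0.17

Eᵢ/kT = 0, 1.407, 2.512, 2.924, 2.994.
Z = Σ e^(−Eᵢ/kT) = e^(−0) + e^(−1.407) + e^(−2.512) + e^(−2.924) + e^(−2.994) = 1.000 + 0.2449 + 0.08111 + 0.05372 + 0.05009 = 1.430.
P₁ = e^(−E₁/kT) / Z = 0.2449/1.430 = 0.17.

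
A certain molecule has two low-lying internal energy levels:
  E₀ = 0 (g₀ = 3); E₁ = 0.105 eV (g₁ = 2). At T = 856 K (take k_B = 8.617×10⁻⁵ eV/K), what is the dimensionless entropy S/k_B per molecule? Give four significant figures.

1.444

k_BT = 8.617×10⁻⁵ × 856 K = 0.0737615 eV.
Eᵢ/kT = 0, 1.42351.
Z = Σ gᵢe^(−Eᵢ/kT) = 3·e^(−0) + 2·e^(−1.42351) = 3.00000 + 0.481734 = 3.48173.
⟨E⟩ = Σ EᵢPᵢ = 0.0145279 eV.
S/k_B = ln Z + ⟨E⟩/kT = ln(3.48173) + 0.0145279/0.0737615 = 1.24753 + 0.196958 = 1.444.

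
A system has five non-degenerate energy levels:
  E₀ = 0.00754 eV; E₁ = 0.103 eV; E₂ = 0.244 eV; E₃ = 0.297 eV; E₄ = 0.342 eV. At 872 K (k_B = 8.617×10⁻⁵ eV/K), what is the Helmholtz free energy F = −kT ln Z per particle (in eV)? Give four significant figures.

k_BT = 8.617×10⁻⁵ × 872 K = 0.0751402 eV.
Eᵢ/kT = 0.100346, 1.37077, 3.24726, 3.95261, 4.55149.
Z = Σ e^(−Eᵢ/kT) = e^(−0.100346) + e^(−1.37077) + e^(−3.24726) + e^(−3.95261) + e^(−4.55149) = 0.904524 + 0.253911 + 0.0388806 + 0.0192045 + 0.0105515 = 1.22707.
F = −kT ln Z = −0.0751402 × ln(1.22707) = −0.0751402 × 0.204629 = -0.01538 eV.

-0.01538 eV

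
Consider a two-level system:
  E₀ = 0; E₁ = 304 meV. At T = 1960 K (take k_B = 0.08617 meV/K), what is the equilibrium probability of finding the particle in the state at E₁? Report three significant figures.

0.142

k_BT = 0.08617 × 1960 K = 168.89 meV.
Eᵢ/kT = 0, 1.8000.
Z = Σ e^(−Eᵢ/kT) = e^(−0) + e^(−1.8000) = 1.0000 + 0.16530 = 1.1653.
P₁ = e^(−E₁/kT) / Z = 0.16530/1.1653 = 0.142.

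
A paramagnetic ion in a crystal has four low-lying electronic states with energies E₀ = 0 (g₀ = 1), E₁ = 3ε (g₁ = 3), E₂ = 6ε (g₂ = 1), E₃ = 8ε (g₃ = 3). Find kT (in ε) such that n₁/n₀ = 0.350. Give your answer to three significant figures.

1.40 ε

n₁/n₀ = (g₁/g₀) exp[−(E₁−E₀)/kT] = 0.350.
⇒ (E₁−E₀)/kT = ln((3/1)/0.350) = ln(8.5714) = 2.1484.
kT = 3ε / 2.1484 = 1.40 ε.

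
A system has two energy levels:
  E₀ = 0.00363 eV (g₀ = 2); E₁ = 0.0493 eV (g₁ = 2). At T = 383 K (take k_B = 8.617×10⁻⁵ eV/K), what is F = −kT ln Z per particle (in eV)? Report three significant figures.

k_BT = 8.617×10⁻⁵ × 383 K = 0.033003 eV.
Eᵢ/kT = 0.10999, 1.4938.
Z = Σ gᵢe^(−Eᵢ/kT) = 2·e^(−0.10999) + 2·e^(−1.4938) = 1.7917 + 0.44904 = 2.2407.
F = −kT ln Z = −0.033003 × ln(2.2407) = −0.033003 × 0.80679 = -0.0266 eV.

-0.0266 eV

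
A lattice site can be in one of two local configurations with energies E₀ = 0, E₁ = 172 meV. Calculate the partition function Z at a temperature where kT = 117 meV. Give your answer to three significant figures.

Z = 1.23

Eᵢ/kT = 0, 1.4701.
Z = Σ e^(−Eᵢ/kT) = e^(−0) + e^(−1.4701) = 1.0000 + 0.22990 = 1.2299.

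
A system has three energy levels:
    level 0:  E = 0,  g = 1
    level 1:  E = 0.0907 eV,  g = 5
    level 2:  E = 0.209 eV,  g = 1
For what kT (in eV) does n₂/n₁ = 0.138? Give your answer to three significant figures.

0.319 eV

n₂/n₁ = (g₂/g₁) exp[−(E₂−E₁)/kT] = 0.138.
⇒ (E₂−E₁)/kT = ln((1/5)/0.138) = ln(1.4493) = 0.37108.
kT = 0.1183 eV / 0.37108 = 0.319 eV.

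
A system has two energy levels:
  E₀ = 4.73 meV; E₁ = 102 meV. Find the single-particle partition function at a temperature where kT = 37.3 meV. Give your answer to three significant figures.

Eᵢ/kT = 0.12681, 2.7346.
Z = Σ e^(−Eᵢ/kT) = e^(−0.12681) + e^(−2.7346) = 0.88090 + 0.064920 = 0.94582.

Z = 0.946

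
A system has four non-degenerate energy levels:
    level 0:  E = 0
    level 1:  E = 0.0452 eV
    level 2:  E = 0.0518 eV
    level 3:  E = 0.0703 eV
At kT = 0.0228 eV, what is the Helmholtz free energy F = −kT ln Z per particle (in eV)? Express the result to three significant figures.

Eᵢ/kT = 0, 1.9825, 2.2719, 3.0833.
Z = Σ e^(−Eᵢ/kT) = e^(−0) + e^(−1.9825) + e^(−2.2719) + e^(−3.0833) = 1.0000 + 0.13772 + 0.10312 + 0.045808 = 1.2866.
F = −kT ln Z = −0.0228 × ln(1.2866) = −0.0228 × 0.25200 = -0.00575 eV.

-0.00575 eV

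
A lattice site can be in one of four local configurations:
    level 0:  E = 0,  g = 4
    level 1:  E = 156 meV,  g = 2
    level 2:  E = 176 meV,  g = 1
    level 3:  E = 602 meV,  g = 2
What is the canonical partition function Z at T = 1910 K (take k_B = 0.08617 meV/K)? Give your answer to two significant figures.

Z = 5.2

k_BT = 0.08617 × 1910 K = 164.6 meV.
Eᵢ/kT = 0, 0.9478, 1.069, 3.657.
Z = Σ gᵢe^(−Eᵢ/kT) = 4·e^(−0) + 2·e^(−0.9478) + 1·e^(−1.069) + 2·e^(−3.657) = 4.000 + 0.7752 + 0.3434 + 0.05162 = 5.170.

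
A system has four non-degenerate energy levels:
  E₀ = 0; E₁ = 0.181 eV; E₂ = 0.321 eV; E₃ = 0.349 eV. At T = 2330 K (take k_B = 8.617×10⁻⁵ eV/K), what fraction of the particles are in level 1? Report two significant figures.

0.23

k_BT = 8.617×10⁻⁵ × 2330 K = 0.2008 eV.
Eᵢ/kT = 0, 0.9014, 1.599, 1.738.
Z = Σ e^(−Eᵢ/kT) = e^(−0) + e^(−0.9014) + e^(−1.599) + e^(−1.738) = 1.000 + 0.4060 + 0.2021 + 0.1759 = 1.784.
P₁ = e^(−E₁/kT) / Z = 0.4060/1.784 = 0.23.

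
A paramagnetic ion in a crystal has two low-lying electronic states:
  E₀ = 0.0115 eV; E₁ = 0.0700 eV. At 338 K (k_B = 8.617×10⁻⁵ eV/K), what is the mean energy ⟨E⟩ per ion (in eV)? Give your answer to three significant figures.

0.0184 eV

k_BT = 8.617×10⁻⁵ × 338 K = 0.029125 eV.
Eᵢ/kT = 0.39485, 2.4034.
Z = Σ e^(−Eᵢ/kT) = e^(−0.39485) + e^(−2.4034) = 0.67378 + 0.090410 = 0.76419.
⟨E⟩ = Σ Eᵢ e^(−Eᵢ/kT) / Z = (0.0115·0.67378 + 0.0700·0.090410) / 0.76419 = 0.0184 eV.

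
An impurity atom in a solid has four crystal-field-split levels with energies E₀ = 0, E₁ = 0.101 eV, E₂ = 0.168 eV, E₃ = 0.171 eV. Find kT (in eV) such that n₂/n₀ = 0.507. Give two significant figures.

0.25 eV

n₂/n₀ = exp[−(E₂−E₀)/kT] = 0.507.
⇒ (E₂−E₀)/kT = ln(1/0.507) = ln(1.972) = 0.6790.
kT = 0.168 eV / 0.6790 = 0.25 eV.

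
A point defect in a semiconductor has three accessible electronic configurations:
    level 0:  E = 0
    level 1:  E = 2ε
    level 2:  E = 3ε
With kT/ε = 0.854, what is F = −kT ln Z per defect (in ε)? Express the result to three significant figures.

-0.101 ε

Eᵢ/kT = 0, 2.3419, 3.5129.
Z = Σ e^(−Eᵢ/kT) = e^(−0) + e^(−2.3419) + e^(−3.5129) = 1.0000 + 0.096145 + 0.029810 = 1.1260.
F = −kT ln Z = −0.854 × ln(1.1260) = −0.854 × 0.11867 = -0.101 ε.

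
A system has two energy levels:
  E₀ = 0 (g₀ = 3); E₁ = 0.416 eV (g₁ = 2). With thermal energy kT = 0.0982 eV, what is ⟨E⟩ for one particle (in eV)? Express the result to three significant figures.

0.00397 eV

Eᵢ/kT = 0, 4.2363.
Z = Σ gᵢe^(−Eᵢ/kT) = 3·e^(−0) + 2·e^(−4.2363) = 3.0000 + 0.028922 = 3.0289.
⟨E⟩ = Σ Eᵢ gᵢe^(−Eᵢ/kT) / Z = (0·3.0000 + 0.416·0.028922) / 3.0289 = 0.00397 eV.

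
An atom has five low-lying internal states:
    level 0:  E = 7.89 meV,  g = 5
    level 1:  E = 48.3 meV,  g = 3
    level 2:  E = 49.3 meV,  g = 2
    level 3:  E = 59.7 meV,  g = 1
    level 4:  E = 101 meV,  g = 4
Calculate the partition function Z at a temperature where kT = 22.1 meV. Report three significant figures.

Z = 4.16

Eᵢ/kT = 0.35701, 2.1855, 2.2308, 2.7014, 4.5701.
Z = Σ gᵢe^(−Eᵢ/kT) = 5·e^(−0.35701) + 3·e^(−2.1855) + 2·e^(−2.2308) + 1·e^(−2.7014) + 4·e^(−4.5701) = 3.4988 + 0.33726 + 0.21488 + 0.067111 + 0.041428 = 4.1595.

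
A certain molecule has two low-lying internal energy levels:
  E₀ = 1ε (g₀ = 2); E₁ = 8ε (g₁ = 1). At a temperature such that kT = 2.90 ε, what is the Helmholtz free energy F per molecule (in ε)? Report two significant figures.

-1.1 ε

Eᵢ/kT = 0.3448, 2.759.
Z = Σ gᵢe^(−Eᵢ/kT) = 2·e^(−0.3448) + 1·e^(−2.759) = 1.417 + 0.06336 = 1.480.
F = −kT ln Z = −2.90 × ln(1.480) = −2.90 × 0.3920 = -1.1 ε.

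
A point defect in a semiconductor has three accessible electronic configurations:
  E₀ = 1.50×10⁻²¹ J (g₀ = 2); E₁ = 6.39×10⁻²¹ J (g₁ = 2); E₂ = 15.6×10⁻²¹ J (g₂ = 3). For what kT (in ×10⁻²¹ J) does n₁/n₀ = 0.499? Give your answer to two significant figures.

n₁/n₀ = (g₁/g₀) exp[−(E₁−E₀)/kT] = 0.499.
⇒ (E₁−E₀)/kT = ln((2/2)/0.499) = ln(2.004) = 0.6951.
kT = 4.89 ×10⁻²¹ J / 0.6951 = 7.0 ×10⁻²¹ J.

7.0 ×10⁻²¹ J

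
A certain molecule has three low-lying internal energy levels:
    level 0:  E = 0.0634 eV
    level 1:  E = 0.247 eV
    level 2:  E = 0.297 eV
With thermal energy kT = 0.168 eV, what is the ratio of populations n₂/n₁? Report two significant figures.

n₂/n₁ = exp[−(E₂−E₁)/kT] = exp(−(0.050 eV)/(0.168 eV)) = exp(-0.2976) = 0.74.

0.74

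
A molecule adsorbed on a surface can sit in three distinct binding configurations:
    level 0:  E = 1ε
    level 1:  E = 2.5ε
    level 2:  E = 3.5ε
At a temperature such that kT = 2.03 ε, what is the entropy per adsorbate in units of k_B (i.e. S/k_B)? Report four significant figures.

0.9733

Eᵢ/kT = 0.492611, 1.23153, 1.72414.
Z = Σ e^(−Eᵢ/kT) = e^(−0.492611) + e^(−1.23153) + e^(−1.72414) = 0.611029 + 0.291846 + 0.178326 = 1.08120.
⟨E⟩ = Σ EᵢPᵢ = 1.81723 ε.
S/k_B = ln Z + ⟨E⟩/kT = ln(1.08120) + 1.81723/2.03 = 0.0780715 + 0.895187 = 0.9733.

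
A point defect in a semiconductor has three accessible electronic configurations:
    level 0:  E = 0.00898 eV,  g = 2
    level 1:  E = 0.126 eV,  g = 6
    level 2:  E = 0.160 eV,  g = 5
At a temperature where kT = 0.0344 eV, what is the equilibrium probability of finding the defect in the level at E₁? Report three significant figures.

0.0884

Eᵢ/kT = 0.26105, 3.6628, 4.6512.
Z = Σ gᵢe^(−Eᵢ/kT) = 2·e^(−0.26105) + 6·e^(−3.6628) + 5·e^(−4.6512) = 1.5405 + 0.15396 + 0.047751 = 1.7422.
P₁ = g₁ e^(−E₁/kT) / Z = 0.15396/1.7422 = 0.0884.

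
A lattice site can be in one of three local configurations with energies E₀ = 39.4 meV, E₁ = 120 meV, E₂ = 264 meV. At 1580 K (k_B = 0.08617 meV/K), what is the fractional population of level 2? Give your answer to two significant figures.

k_BT = 0.08617 × 1580 K = 136.1 meV.
Eᵢ/kT = 0.2895, 0.8817, 1.940.
Z = Σ e^(−Eᵢ/kT) = e^(−0.2895) + e^(−0.8817) + e^(−1.940) = 0.7486 + 0.4141 + 0.1437 = 1.306.
P₂ = e^(−E₂/kT) / Z = 0.1437/1.306 = 0.11.

0.11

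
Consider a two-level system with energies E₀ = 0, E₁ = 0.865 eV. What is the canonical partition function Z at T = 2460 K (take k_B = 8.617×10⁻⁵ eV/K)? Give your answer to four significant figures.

Z = 1.017

k_BT = 8.617×10⁻⁵ × 2460 K = 0.211978 eV.
Eᵢ/kT = 0, 4.08061.
Z = Σ e^(−Eᵢ/kT) = e^(−0) + e^(−4.08061) = 1.00000 + 0.0168972 = 1.01690.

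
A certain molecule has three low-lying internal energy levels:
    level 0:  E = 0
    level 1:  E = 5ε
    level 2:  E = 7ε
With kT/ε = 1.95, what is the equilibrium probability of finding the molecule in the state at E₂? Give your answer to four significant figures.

Eᵢ/kT = 0, 2.56410, 3.58974.
Z = Σ e^(−Eᵢ/kT) = e^(−0) + e^(−2.56410) + e^(−3.58974) = 1.00000 + 0.0769884 + 0.0276055 = 1.10459.
P₂ = e^(−E₂/kT) / Z = 0.0276055/1.10459 = 0.02499.

0.02499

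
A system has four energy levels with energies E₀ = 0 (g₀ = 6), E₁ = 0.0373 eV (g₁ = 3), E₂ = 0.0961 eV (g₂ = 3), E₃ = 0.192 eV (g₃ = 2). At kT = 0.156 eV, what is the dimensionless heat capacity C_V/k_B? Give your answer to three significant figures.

0.108

Eᵢ/kT = 0, 0.23910, 0.61603, 1.2308.
Z = Σ gᵢe^(−Eᵢ/kT) = 6·e^(−0) + 3·e^(−0.23910) + 3·e^(−0.61603) + 2·e^(−1.2308) = 6.0000 + 2.3620 + 1.6203 + 0.58412 = 10.566.
⟨E⟩ = 0.033690 eV, ⟨E²⟩ = 0.0037652 eV².
C_V/k_B = (⟨E²⟩ − ⟨E⟩²)/(kT)² = (0.0037652 − 0.0011350)/0.024336 = 0.108.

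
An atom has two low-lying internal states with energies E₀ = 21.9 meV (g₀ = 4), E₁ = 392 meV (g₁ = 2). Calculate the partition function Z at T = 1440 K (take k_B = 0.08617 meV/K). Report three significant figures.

Z = 3.44

k_BT = 0.08617 × 1440 K = 124.08 meV.
Eᵢ/kT = 0.17650, 3.1593.
Z = Σ gᵢe^(−Eᵢ/kT) = 4·e^(−0.17650) + 2·e^(−3.1593) = 3.3528 + 0.084911 = 3.4377.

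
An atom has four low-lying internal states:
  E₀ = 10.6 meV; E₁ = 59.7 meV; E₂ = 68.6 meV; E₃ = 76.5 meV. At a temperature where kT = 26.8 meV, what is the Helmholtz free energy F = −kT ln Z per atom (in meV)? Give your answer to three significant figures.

Eᵢ/kT = 0.39552, 2.2276, 2.5597, 2.8545.
Z = Σ e^(−Eᵢ/kT) = e^(−0.39552) + e^(−2.2276) + e^(−2.5597) + e^(−2.8545) = 0.67333 + 0.10779 + 0.077328 + 0.057585 = 0.91603.
F = −kT ln Z = −26.8 × ln(0.91603) = −26.8 × -0.087706 = 2.35 meV.

2.35 meV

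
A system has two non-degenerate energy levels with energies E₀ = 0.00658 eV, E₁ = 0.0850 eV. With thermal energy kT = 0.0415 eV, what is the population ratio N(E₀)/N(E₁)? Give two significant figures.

6.6

n₀/n₁ = exp[−(E₀−E₁)/kT] = exp(−(-0.07842 eV)/(0.0415 eV)) = exp(1.890) = 6.6.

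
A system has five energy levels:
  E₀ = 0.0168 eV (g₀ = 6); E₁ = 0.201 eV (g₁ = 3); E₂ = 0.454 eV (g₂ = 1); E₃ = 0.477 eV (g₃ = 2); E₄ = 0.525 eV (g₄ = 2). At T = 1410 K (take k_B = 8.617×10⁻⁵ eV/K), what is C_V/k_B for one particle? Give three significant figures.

k_BT = 8.617×10⁻⁵ × 1410 K = 0.12150 eV.
Eᵢ/kT = 0.13827, 1.6543, 3.7366, 3.9259, 4.3210.
Z = Σ gᵢe^(−Eᵢ/kT) = 6·e^(−0.13827) + 3·e^(−1.6543) + 1·e^(−3.7366) + 2·e^(−3.9259) + 2·e^(−4.3210) = 5.2252 + 0.57368 + 0.023835 + 0.039449 + 0.026573 = 5.8887.
⟨E⟩ = 0.041891 eV, ⟨E²⟩ = 0.0077886 eV².
C_V/k_B = (⟨E²⟩ − ⟨E⟩²)/(kT)² = (0.0077886 − 0.0017549)/0.014762 = 0.409.

0.409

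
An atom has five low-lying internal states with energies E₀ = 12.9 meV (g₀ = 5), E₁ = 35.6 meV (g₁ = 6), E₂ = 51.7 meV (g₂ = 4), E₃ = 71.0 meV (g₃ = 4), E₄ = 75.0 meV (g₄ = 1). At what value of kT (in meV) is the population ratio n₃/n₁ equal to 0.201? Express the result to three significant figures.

29.5 meV

n₃/n₁ = (g₃/g₁) exp[−(E₃−E₁)/kT] = 0.201.
⇒ (E₃−E₁)/kT = ln((4/6)/0.201) = ln(3.3167) = 1.1990.
kT = 35.4 meV / 1.1990 = 29.5 meV.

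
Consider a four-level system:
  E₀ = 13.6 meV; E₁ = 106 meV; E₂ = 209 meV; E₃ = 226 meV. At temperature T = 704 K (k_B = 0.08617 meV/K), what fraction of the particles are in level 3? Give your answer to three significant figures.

0.0234

k_BT = 0.08617 × 704 K = 60.664 meV.
Eᵢ/kT = 0.22419, 1.7473, 3.4452, 3.7254.
Z = Σ e^(−Eᵢ/kT) = e^(−0.22419) + e^(−1.7473) + e^(−3.4452) + e^(−3.7254) = 0.79916 + 0.17424 + 0.031898 + 0.024103 = 1.0294.
P₃ = e^(−E₃/kT) / Z = 0.024103/1.0294 = 0.0234.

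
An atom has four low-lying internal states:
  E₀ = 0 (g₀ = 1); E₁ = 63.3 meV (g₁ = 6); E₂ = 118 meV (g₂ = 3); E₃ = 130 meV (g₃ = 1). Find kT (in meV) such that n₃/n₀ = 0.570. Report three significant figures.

231 meV

n₃/n₀ = (g₃/g₀) exp[−(E₃−E₀)/kT] = 0.570.
⇒ (E₃−E₀)/kT = ln((1/1)/0.570) = ln(1.7544) = 0.56213.
kT = 130 meV / 0.56213 = 231 meV.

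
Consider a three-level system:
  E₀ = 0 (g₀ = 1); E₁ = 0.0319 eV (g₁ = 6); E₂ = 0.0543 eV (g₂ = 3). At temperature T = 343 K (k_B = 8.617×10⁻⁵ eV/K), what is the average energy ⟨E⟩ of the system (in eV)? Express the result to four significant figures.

0.02587 eV

k_BT = 8.617×10⁻⁵ × 343 K = 0.0295563 eV.
Eᵢ/kT = 0, 1.07930, 1.83717.
Z = Σ gᵢe^(−Eᵢ/kT) = 1·e^(−0) + 6·e^(−1.07930) + 3·e^(−1.83717) = 1.00000 + 2.03900 + 0.477803 = 3.51680.
⟨E⟩ = Σ Eᵢ gᵢe^(−Eᵢ/kT) / Z = (0·1.00000 + 0.0319·2.03900 + 0.0543·0.477803) / 3.51680 = 0.02587 eV.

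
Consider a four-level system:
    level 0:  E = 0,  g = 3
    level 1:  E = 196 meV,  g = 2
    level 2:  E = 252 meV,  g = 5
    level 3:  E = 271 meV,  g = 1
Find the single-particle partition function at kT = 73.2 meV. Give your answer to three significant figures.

Z = 3.32

Eᵢ/kT = 0, 2.6776, 3.4426, 3.7022.
Z = Σ gᵢe^(−Eᵢ/kT) = 3·e^(−0) + 2·e^(−2.6776) + 5·e^(−3.4426) + 1·e^(−3.7022) = 3.0000 + 0.13746 + 0.15991 + 0.024669 = 3.3220.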